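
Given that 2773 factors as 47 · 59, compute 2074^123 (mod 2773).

1904

Mod 47: 2074 ≡ 6; by Fermat, exponent reduces to 123 mod 46 = 31; 6^31 ≡ 24 (mod 47).
Mod 59: 2074 ≡ 9; by Fermat, exponent reduces to 123 mod 58 = 7; 9^7 ≡ 16 (mod 59).
Combine by CRT: x ≡ 24 (mod 47), x ≡ 16 (mod 59) ⇒ x ≡ 1904 (mod 2773).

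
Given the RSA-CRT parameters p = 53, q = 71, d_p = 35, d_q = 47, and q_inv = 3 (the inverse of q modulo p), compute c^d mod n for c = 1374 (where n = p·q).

m₁ = c^(d_p) mod p: c ≡ 49 (mod 53), and 49^35 mod 53 = 47.
m₂ = c^(d_q) mod q: c ≡ 25 (mod 71), and 25^47 mod 71 = 57.
h = q_inv·(m₁ − m₂) mod p = 3·(47 − 57) mod 53 = 23.
m = m₂ + h·q = 57 + 23·71 = 1690.

1690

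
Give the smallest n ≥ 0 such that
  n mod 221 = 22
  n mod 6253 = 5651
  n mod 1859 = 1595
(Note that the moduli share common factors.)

931095

gcd(221, 6253) = 13 and 13 | (5651 − 22), so the pair is consistent; merging gives n ≡ 80687 (mod 106301), where 106301 = lcm(221, 6253).
gcd(106301, 1859) = 169 and 169 | (1595 − 80687), so the pair is consistent; merging gives n ≡ 931095 (mod 1169311), where 1169311 = lcm(106301, 1859).
The solution is unique modulo lcm(221, 6253, 1859) = 1169311.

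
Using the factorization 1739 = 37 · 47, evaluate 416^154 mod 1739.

Mod 37: 416 ≡ 9; by Fermat, exponent reduces to 154 mod 36 = 10; 9^10 ≡ 9 (mod 37).
Mod 47: 416 ≡ 40; by Fermat, exponent reduces to 154 mod 46 = 16; 40^16 ≡ 21 (mod 47).
Combine by CRT: x ≡ 9 (mod 37), x ≡ 21 (mod 47) ⇒ x ≡ 1008 (mod 1739).

1008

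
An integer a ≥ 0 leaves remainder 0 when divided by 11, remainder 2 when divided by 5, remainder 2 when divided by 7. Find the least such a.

352

The moduli are pairwise coprime; N = 11·5·7 = 385.
N/11 = 35; 35 ≡ 2 (mod 11); 2·6 ≡ 1, so inverse 6.
N/5 = 77; 77 ≡ 2 (mod 5); 2·3 ≡ 1, so inverse 3.
N/7 = 55; 55 ≡ 6 (mod 7); 6·6 ≡ 1, so inverse 6.
a ≡ 0·35·6 + 2·77·3 + 2·55·6 = 1122.
1122 mod 385 = 352.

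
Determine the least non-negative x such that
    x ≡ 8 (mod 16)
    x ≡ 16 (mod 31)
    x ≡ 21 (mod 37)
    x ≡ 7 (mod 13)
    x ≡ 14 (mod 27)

Combine the congruences pairwise.
From x ≡ 8 (mod 16) write x = 8 + 16t. Substituting into x ≡ 16 (mod 31) gives 16t ≡ 8 (mod 31), and since 16⁻¹ ≡ 2 (mod 31), t ≡ 16. Hence x ≡ 8 + 16·16 = 264 (mod 496).
From x ≡ 264 (mod 496) write x = 264 + 496t. Substituting into x ≡ 21 (mod 37) gives 496t ≡ 16 (mod 37), and since 15⁻¹ ≡ 5 (mod 37), t ≡ 6. Hence x ≡ 264 + 496·6 = 3240 (mod 18352).
From x ≡ 3240 (mod 18352) write x = 3240 + 18352t. Substituting into x ≡ 7 (mod 13) gives 18352t ≡ 4 (mod 13), and since 9⁻¹ ≡ 3 (mod 13), t ≡ 12. Hence x ≡ 3240 + 18352·12 = 223464 (mod 238576).
From x ≡ 223464 (mod 238576) write x = 223464 + 238576t. Substituting into x ≡ 14 (mod 27) gives 238576t ≡ 2 (mod 27), and since 4⁻¹ ≡ 7 (mod 27), t ≡ 14. Hence x ≡ 223464 + 238576·14 = 3563528 (mod 6441552).

3563528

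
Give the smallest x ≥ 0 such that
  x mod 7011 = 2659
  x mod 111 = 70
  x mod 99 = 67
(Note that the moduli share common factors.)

2323300

Combine the congruences pairwise.
gcd(7011, 111) = 3 and 3 | (70 − 2659), so the pair is consistent; merging gives x ≡ 248044 (mod 259407), where 259407 = lcm(7011, 111).
gcd(259407, 99) = 9 and 9 | (67 − 248044), so the pair is consistent; merging gives x ≡ 2323300 (mod 2853477), where 2853477 = lcm(259407, 99).
The solution is unique modulo lcm(7011, 111, 99) = 2853477.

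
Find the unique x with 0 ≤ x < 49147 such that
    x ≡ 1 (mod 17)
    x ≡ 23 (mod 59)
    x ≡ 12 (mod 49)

Combine the congruences pairwise.
From x ≡ 1 (mod 17) write x = 1 + 17t. Substituting into x ≡ 23 (mod 59) gives 17t ≡ 22 (mod 59), and since 17⁻¹ ≡ 7 (mod 59), t ≡ 36. Hence x ≡ 1 + 17·36 = 613 (mod 1003).
From x ≡ 613 (mod 1003) write x = 613 + 1003t. Substituting into x ≡ 12 (mod 49) gives 1003t ≡ 36 (mod 49), and since 23⁻¹ ≡ 32 (mod 49), t ≡ 25. Hence x ≡ 613 + 1003·25 = 25688 (mod 49147).

25688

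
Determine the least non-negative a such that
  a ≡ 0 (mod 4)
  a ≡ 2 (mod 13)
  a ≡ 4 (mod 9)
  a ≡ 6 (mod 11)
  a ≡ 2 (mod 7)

From a ≡ 0 (mod 4) write a = 0 + 4t. Substituting into a ≡ 2 (mod 13) gives 4t ≡ 2 (mod 13), and since 4⁻¹ ≡ 10 (mod 13), t ≡ 7. Hence a ≡ 0 + 4·7 = 28 (mod 52).
From a ≡ 28 (mod 52) write a = 28 + 52t. Substituting into a ≡ 4 (mod 9) gives 52t ≡ 3 (mod 9), and since 7⁻¹ ≡ 4 (mod 9), t ≡ 3. Hence a ≡ 28 + 52·3 = 184 (mod 468).
From a ≡ 184 (mod 468) write a = 184 + 468t. Substituting into a ≡ 6 (mod 11) gives 468t ≡ 9 (mod 11), and since 6⁻¹ ≡ 2 (mod 11), t ≡ 7. Hence a ≡ 184 + 468·7 = 3460 (mod 5148).
From a ≡ 3460 (mod 5148) write a = 3460 + 5148t. Substituting into a ≡ 2 (mod 7) gives 5148t ≡ 0 (mod 7), and since 3⁻¹ ≡ 5 (mod 7), t ≡ 0. Hence a ≡ 3460 + 5148·0 = 3460 (mod 36036).

3460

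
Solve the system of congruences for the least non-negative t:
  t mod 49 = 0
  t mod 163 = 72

Combine the congruences pairwise.
From t ≡ 0 (mod 49) write t = 0 + 49s. Substituting into t ≡ 72 (mod 163) gives 49s ≡ 72 (mod 163), and since 49⁻¹ ≡ 10 (mod 163), s ≡ 68. Hence t ≡ 0 + 49·68 = 3332 (mod 7987).

3332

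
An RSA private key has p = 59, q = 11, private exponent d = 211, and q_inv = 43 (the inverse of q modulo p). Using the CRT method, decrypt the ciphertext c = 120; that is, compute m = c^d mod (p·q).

d_p = d mod (p−1) = 211 mod 58 = 37; d_q = d mod (q−1) = 1.
m₁ = c^(d_p) mod p: c ≡ 2 (mod 59), and 2^37 mod 59 = 39.
m₂ = c^(d_q) mod q: c ≡ 10 (mod 11), and 10^1 mod 11 = 10.
h = q_inv·(m₁ − m₂) mod p = 43·(39 − 10) mod 59 = 8.
m = m₂ + h·q = 10 + 8·11 = 98.

98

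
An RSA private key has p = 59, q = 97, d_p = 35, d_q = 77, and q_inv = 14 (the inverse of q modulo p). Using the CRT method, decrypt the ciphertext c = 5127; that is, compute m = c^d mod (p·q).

m₁ = c^(d_p) mod p: c ≡ 53 (mod 59), and 53^35 mod 59 = 46.
m₂ = c^(d_q) mod q: c ≡ 83 (mod 97), and 83^77 mod 97 = 68.
h = q_inv·(m₁ − m₂) mod p = 14·(46 − 68) mod 59 = 46.
m = m₂ + h·q = 68 + 46·97 = 4530.

4530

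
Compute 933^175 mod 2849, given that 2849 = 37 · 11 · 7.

177

Mod 37: 933 ≡ 8; by Fermat, exponent reduces to 175 mod 36 = 31; 8^31 ≡ 29 (mod 37).
Mod 11: 933 ≡ 9; by Fermat, exponent reduces to 175 mod 10 = 5; 9^5 ≡ 1 (mod 11).
Mod 7: 933 ≡ 2; by Fermat, exponent reduces to 175 mod 6 = 1; 2^1 ≡ 2 (mod 7).
Combine by CRT: x ≡ 29 (mod 37), x ≡ 1 (mod 11), x ≡ 2 (mod 7) ⇒ x ≡ 177 (mod 2849).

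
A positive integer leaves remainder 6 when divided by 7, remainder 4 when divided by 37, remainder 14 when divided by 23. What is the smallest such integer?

The moduli are pairwise coprime; N = 7·37·23 = 5957.
N/7 = 851; 851 ≡ 4 (mod 7); 4·2 ≡ 1, so inverse 2.
N/37 = 161; 161 ≡ 13 (mod 37); 13·20 ≡ 1, so inverse 20.
N/23 = 259; 259 ≡ 6 (mod 23); 6·4 ≡ 1, so inverse 4.
x ≡ 6·851·2 + 4·161·20 + 14·259·4 = 37596.
37596 mod 5957 = 1854.

1854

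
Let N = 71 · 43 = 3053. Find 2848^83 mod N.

1862

Mod 71: 2848 ≡ 8; by Fermat, exponent reduces to 83 mod 70 = 13; 8^13 ≡ 16 (mod 71).
Mod 43: 2848 ≡ 10; by Fermat, exponent reduces to 83 mod 42 = 41; 10^41 ≡ 13 (mod 43).
Combine by CRT: x ≡ 16 (mod 71), x ≡ 13 (mod 43) ⇒ x ≡ 1862 (mod 3053).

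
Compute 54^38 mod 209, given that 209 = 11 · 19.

Mod 11: 54 ≡ 10; by Fermat, exponent reduces to 38 mod 10 = 8; 10^8 ≡ 1 (mod 11).
Mod 19: 54 ≡ 16; by Fermat, exponent reduces to 38 mod 18 = 2; 16^2 ≡ 9 (mod 19).
Combine by CRT: x ≡ 1 (mod 11), x ≡ 9 (mod 19) ⇒ x ≡ 199 (mod 209).

199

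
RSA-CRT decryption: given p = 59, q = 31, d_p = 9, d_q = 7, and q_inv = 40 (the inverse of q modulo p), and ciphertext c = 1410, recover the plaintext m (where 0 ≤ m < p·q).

m₁ = c^(d_p) mod p: c ≡ 53 (mod 59), and 53^9 mod 59 = 35.
m₂ = c^(d_q) mod q: c ≡ 15 (mod 31), and 15^7 mod 31 = 23.
h = q_inv·(m₁ − m₂) mod p = 40·(35 − 23) mod 59 = 8.
m = m₂ + h·q = 23 + 8·31 = 271.

271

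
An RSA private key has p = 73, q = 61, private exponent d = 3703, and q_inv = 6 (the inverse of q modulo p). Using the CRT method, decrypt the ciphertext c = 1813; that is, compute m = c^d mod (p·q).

1133

d_p = d mod (p−1) = 3703 mod 72 = 31; d_q = d mod (q−1) = 43.
m₁ = c^(d_p) mod p: c ≡ 61 (mod 73), and 61^31 mod 73 = 38.
m₂ = c^(d_q) mod q: c ≡ 44 (mod 61), and 44^43 mod 61 = 35.
h = q_inv·(m₁ − m₂) mod p = 6·(38 − 35) mod 73 = 18.
m = m₂ + h·q = 35 + 18·61 = 1133.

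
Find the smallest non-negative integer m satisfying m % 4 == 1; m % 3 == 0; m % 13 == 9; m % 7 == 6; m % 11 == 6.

5781

From m ≡ 1 (mod 4) write m = 1 + 4t. Substituting into m ≡ 0 (mod 3) gives 4t ≡ 2 (mod 3), and since 1⁻¹ ≡ 1 (mod 3), t ≡ 2. Hence m ≡ 1 + 4·2 = 9 (mod 12).
From m ≡ 9 (mod 12) write m = 9 + 12t. Substituting into m ≡ 9 (mod 13) gives 12t ≡ 0 (mod 13), and since 12⁻¹ ≡ 12 (mod 13), t ≡ 0. Hence m ≡ 9 + 12·0 = 9 (mod 156).
From m ≡ 9 (mod 156) write m = 9 + 156t. Substituting into m ≡ 6 (mod 7) gives 156t ≡ 4 (mod 7), and since 2⁻¹ ≡ 4 (mod 7), t ≡ 2. Hence m ≡ 9 + 156·2 = 321 (mod 1092).
From m ≡ 321 (mod 1092) write m = 321 + 1092t. Substituting into m ≡ 6 (mod 11) gives 1092t ≡ 4 (mod 11), and since 3⁻¹ ≡ 4 (mod 11), t ≡ 5. Hence m ≡ 321 + 1092·5 = 5781 (mod 12012).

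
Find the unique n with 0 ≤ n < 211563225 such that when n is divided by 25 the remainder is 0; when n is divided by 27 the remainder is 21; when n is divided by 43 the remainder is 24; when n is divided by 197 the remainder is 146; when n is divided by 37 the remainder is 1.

4320750

The moduli are pairwise coprime; M = 25·27·43·197·37 = 211563225.
M/25 = 8462529; 8462529 ≡ 4 (mod 25); 4·19 ≡ 1, so inverse 19.
M/27 = 7835675; 7835675 ≡ 5 (mod 27); 5·11 ≡ 1, so inverse 11.
M/43 = 4920075; 4920075 ≡ 15 (mod 43); 15·23 ≡ 1, so inverse 23.
M/197 = 1073925; 1073925 ≡ 78 (mod 197); 78·48 ≡ 1, so inverse 48.
M/37 = 5717925; 5717925 ≡ 19 (mod 37); 19·2 ≡ 1, so inverse 2.
n ≡ 0·8462529·19 + 21·7835675·11 + 24·4920075·23 + 146·1073925·48 + 1·5717925·2 = 12063424575.
12063424575 mod 211563225 = 4320750.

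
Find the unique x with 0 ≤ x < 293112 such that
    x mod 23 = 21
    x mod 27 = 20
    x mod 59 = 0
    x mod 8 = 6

From x ≡ 21 (mod 23) write x = 21 + 23t. Substituting into x ≡ 20 (mod 27) gives 23t ≡ 26 (mod 27), and since 23⁻¹ ≡ 20 (mod 27), t ≡ 7. Hence x ≡ 21 + 23·7 = 182 (mod 621).
From x ≡ 182 (mod 621) write x = 182 + 621t. Substituting into x ≡ 0 (mod 59) gives 621t ≡ 54 (mod 59), and since 31⁻¹ ≡ 40 (mod 59), t ≡ 36. Hence x ≡ 182 + 621·36 = 22538 (mod 36639).
From x ≡ 22538 (mod 36639) write x = 22538 + 36639t. Substituting into x ≡ 6 (mod 8) gives 36639t ≡ 4 (mod 8), and since 7⁻¹ ≡ 7 (mod 8), t ≡ 4. Hence x ≡ 22538 + 36639·4 = 169094 (mod 293112).

169094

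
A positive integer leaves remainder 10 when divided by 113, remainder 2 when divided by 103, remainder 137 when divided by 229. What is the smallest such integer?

Combine the congruences pairwise.
From k ≡ 10 (mod 113) write k = 10 + 113t. Substituting into k ≡ 2 (mod 103) gives 113t ≡ 95 (mod 103), and since 10⁻¹ ≡ 31 (mod 103), t ≡ 61. Hence k ≡ 10 + 113·61 = 6903 (mod 11639).
From k ≡ 6903 (mod 11639) write k = 6903 + 11639t. Substituting into k ≡ 137 (mod 229) gives 11639t ≡ 104 (mod 229), and since 189⁻¹ ≡ 166 (mod 229), t ≡ 89. Hence k ≡ 6903 + 11639·89 = 1042774 (mod 2665331).

1042774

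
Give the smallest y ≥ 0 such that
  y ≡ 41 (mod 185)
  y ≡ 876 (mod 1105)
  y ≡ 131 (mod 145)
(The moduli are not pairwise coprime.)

1125766

Combine the congruences pairwise.
gcd(185, 1105) = 5 and 5 | (876 − 41), so the pair is consistent; merging gives y ≡ 21871 (mod 40885), where 40885 = lcm(185, 1105).
gcd(40885, 145) = 5 and 5 | (131 − 21871), so the pair is consistent; merging gives y ≡ 1125766 (mod 1185665), where 1185665 = lcm(40885, 145).
The solution is unique modulo lcm(185, 1105, 145) = 1185665.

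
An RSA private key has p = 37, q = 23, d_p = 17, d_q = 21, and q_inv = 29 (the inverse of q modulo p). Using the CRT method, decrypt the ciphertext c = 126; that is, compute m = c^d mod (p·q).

m₁ = c^(d_p) mod p: c ≡ 15 (mod 37), and 15^17 mod 37 = 32.
m₂ = c^(d_q) mod q: c ≡ 11 (mod 23), and 11^21 mod 23 = 21.
h = q_inv·(m₁ − m₂) mod p = 29·(32 − 21) mod 37 = 23.
m = m₂ + h·q = 21 + 23·23 = 550.

550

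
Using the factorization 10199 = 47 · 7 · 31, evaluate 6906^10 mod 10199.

Mod 47: 6906 ≡ 44; 44^10 ≡ 17 (mod 47).
Mod 7: 6906 ≡ 4; by Fermat, exponent reduces to 10 mod 6 = 4; 4^4 ≡ 4 (mod 7).
Mod 31: 6906 ≡ 24; 24^10 ≡ 25 (mod 31).
Combine by CRT: x ≡ 17 (mod 47), x ≡ 4 (mod 7), x ≡ 25 (mod 31) ⇒ x ≡ 8054 (mod 10199).

8054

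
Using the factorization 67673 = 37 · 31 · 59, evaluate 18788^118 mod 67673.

41858

Mod 37: 18788 ≡ 29; by Fermat, exponent reduces to 118 mod 36 = 10; 29^10 ≡ 11 (mod 37).
Mod 31: 18788 ≡ 2; by Fermat, exponent reduces to 118 mod 30 = 28; 2^28 ≡ 8 (mod 31).
Mod 59: 18788 ≡ 26; by Fermat, exponent reduces to 118 mod 58 = 2; 26^2 ≡ 27 (mod 59).
Combine by CRT: x ≡ 11 (mod 37), x ≡ 8 (mod 31), x ≡ 27 (mod 59) ⇒ x ≡ 41858 (mod 67673).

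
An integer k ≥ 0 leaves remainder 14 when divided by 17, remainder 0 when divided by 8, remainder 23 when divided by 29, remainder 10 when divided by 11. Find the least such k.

From k ≡ 14 (mod 17) write k = 14 + 17t. Substituting into k ≡ 0 (mod 8) gives 17t ≡ 2 (mod 8), and since 1⁻¹ ≡ 1 (mod 8), t ≡ 2. Hence k ≡ 14 + 17·2 = 48 (mod 136).
From k ≡ 48 (mod 136) write k = 48 + 136t. Substituting into k ≡ 23 (mod 29) gives 136t ≡ 4 (mod 29), and since 20⁻¹ ≡ 16 (mod 29), t ≡ 6. Hence k ≡ 48 + 136·6 = 864 (mod 3944).
From k ≡ 864 (mod 3944) write k = 864 + 3944t. Substituting into k ≡ 10 (mod 11) gives 3944t ≡ 4 (mod 11), and since 6⁻¹ ≡ 2 (mod 11), t ≡ 8. Hence k ≡ 864 + 3944·8 = 32416 (mod 43384).

32416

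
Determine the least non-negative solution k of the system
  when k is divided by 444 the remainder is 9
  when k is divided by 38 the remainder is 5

5781

gcd(444, 38) = 2 and 2 | (5 − 9), so the pair is consistent; merging gives k ≡ 5781 (mod 8436), where 8436 = lcm(444, 38).
The solution is unique modulo lcm(444, 38) = 8436.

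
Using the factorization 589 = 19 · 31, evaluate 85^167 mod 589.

339

Mod 19: 85 ≡ 9; by Fermat, exponent reduces to 167 mod 18 = 5; 9^5 ≡ 16 (mod 19).
Mod 31: 85 ≡ 23; by Fermat, exponent reduces to 167 mod 30 = 17; 23^17 ≡ 29 (mod 31).
Combine by CRT: x ≡ 16 (mod 19), x ≡ 29 (mod 31) ⇒ x ≡ 339 (mod 589).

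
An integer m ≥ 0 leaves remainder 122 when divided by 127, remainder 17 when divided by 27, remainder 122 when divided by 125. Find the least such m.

The moduli are pairwise coprime; N = 127·27·125 = 428625.
N/127 = 3375; 3375 ≡ 73 (mod 127); 73·87 ≡ 1, so inverse 87.
N/27 = 15875; 15875 ≡ 26 (mod 27); 26·26 ≡ 1, so inverse 26.
N/125 = 3429; 3429 ≡ 54 (mod 125); 54·44 ≡ 1, so inverse 44.
m ≡ 122·3375·87 + 17·15875·26 + 122·3429·44 = 61245872.
61245872 mod 428625 = 381122.

381122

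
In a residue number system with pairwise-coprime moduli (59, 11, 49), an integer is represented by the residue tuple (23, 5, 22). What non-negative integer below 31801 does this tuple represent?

28638

From x ≡ 23 (mod 59) write x = 23 + 59t. Substituting into x ≡ 5 (mod 11) gives 59t ≡ 4 (mod 11), and since 4⁻¹ ≡ 3 (mod 11), t ≡ 1. Hence x ≡ 23 + 59·1 = 82 (mod 649).
From x ≡ 82 (mod 649) write x = 82 + 649t. Substituting into x ≡ 22 (mod 49) gives 649t ≡ 38 (mod 49), and since 12⁻¹ ≡ 45 (mod 49), t ≡ 44. Hence x ≡ 82 + 649·44 = 28638 (mod 31801).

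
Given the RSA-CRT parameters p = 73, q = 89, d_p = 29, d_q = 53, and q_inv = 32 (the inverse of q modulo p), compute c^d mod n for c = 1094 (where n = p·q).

m₁ = c^(d_p) mod p: c ≡ 72 (mod 73), and 72^29 mod 73 = 72.
m₂ = c^(d_q) mod q: c ≡ 26 (mod 89), and 26^53 mod 89 = 59.
h = q_inv·(m₁ − m₂) mod p = 32·(72 − 59) mod 73 = 51.
m = m₂ + h·q = 59 + 51·89 = 4598.

4598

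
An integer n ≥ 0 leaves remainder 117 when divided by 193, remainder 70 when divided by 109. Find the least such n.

From n ≡ 117 (mod 193) write n = 117 + 193t. Substituting into n ≡ 70 (mod 109) gives 193t ≡ 62 (mod 109), and since 84⁻¹ ≡ 61 (mod 109), t ≡ 76. Hence n ≡ 117 + 193·76 = 14785 (mod 21037).

14785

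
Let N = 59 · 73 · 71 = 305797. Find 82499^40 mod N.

86934

Mod 59: 82499 ≡ 17; 17^40 ≡ 27 (mod 59).
Mod 73: 82499 ≡ 9; 9^40 ≡ 64 (mod 73).
Mod 71: 82499 ≡ 68; 68^40 ≡ 30 (mod 71).
Combine by CRT: x ≡ 27 (mod 59), x ≡ 64 (mod 73), x ≡ 30 (mod 71) ⇒ x ≡ 86934 (mod 305797).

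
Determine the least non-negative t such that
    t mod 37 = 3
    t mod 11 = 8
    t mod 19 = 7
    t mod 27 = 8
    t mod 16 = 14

The moduli are pairwise coprime; N = 37·11·19·27·16 = 3340656.
N/37 = 90288; 90288 ≡ 8 (mod 37); 8·14 ≡ 1, so inverse 14.
N/11 = 303696; 303696 ≡ 8 (mod 11); 8·7 ≡ 1, so inverse 7.
N/19 = 175824; 175824 ≡ 17 (mod 19); 17·9 ≡ 1, so inverse 9.
N/27 = 123728; 123728 ≡ 14 (mod 27); 14·2 ≡ 1, so inverse 2.
N/16 = 208791; 208791 ≡ 7 (mod 16); 7·7 ≡ 1, so inverse 7.
t ≡ 3·90288·14 + 8·303696·7 + 7·175824·9 + 8·123728·2 + 14·208791·7 = 54317150.
54317150 mod 3340656 = 866654.

866654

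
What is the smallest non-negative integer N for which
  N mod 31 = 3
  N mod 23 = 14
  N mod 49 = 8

18138

Combine the congruences pairwise.
From N ≡ 3 (mod 31) write N = 3 + 31t. Substituting into N ≡ 14 (mod 23) gives 31t ≡ 11 (mod 23), and since 8⁻¹ ≡ 3 (mod 23), t ≡ 10. Hence N ≡ 3 + 31·10 = 313 (mod 713).
From N ≡ 313 (mod 713) write N = 313 + 713t. Substituting into N ≡ 8 (mod 49) gives 713t ≡ 38 (mod 49), and since 27⁻¹ ≡ 20 (mod 49), t ≡ 25. Hence N ≡ 313 + 713·25 = 18138 (mod 34937).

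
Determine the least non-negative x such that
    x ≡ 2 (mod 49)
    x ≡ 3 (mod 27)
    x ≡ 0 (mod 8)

3432

Combine the congruences pairwise.
From x ≡ 2 (mod 49) write x = 2 + 49t. Substituting into x ≡ 3 (mod 27) gives 49t ≡ 1 (mod 27), and since 22⁻¹ ≡ 16 (mod 27), t ≡ 16. Hence x ≡ 2 + 49·16 = 786 (mod 1323).
From x ≡ 786 (mod 1323) write x = 786 + 1323t. Substituting into x ≡ 0 (mod 8) gives 1323t ≡ 6 (mod 8), and since 3⁻¹ ≡ 3 (mod 8), t ≡ 2. Hence x ≡ 786 + 1323·2 = 3432 (mod 10584).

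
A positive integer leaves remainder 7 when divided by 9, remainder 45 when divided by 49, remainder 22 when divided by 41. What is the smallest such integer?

The moduli are pairwise coprime; M = 9·49·41 = 18081.
M/9 = 2009; 2009 ≡ 2 (mod 9); 2·5 ≡ 1, so inverse 5.
M/49 = 369; 369 ≡ 26 (mod 49); 26·17 ≡ 1, so inverse 17.
M/41 = 441; 441 ≡ 31 (mod 41); 31·4 ≡ 1, so inverse 4.
N ≡ 7·2009·5 + 45·369·17 + 22·441·4 = 391408.
391408 mod 18081 = 11707.

11707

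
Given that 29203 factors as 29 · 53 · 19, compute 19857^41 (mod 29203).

Mod 29: 19857 ≡ 21; by Fermat, exponent reduces to 41 mod 28 = 13; 21^13 ≡ 11 (mod 29).
Mod 53: 19857 ≡ 35; 35^41 ≡ 32 (mod 53).
Mod 19: 19857 ≡ 2; by Fermat, exponent reduces to 41 mod 18 = 5; 2^5 ≡ 13 (mod 19).
Combine by CRT: x ≡ 11 (mod 29), x ≡ 32 (mod 53), x ≡ 13 (mod 19) ⇒ x ≡ 28228 (mod 29203).

28228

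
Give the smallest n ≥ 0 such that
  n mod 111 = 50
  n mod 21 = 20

gcd(111, 21) = 3 and 3 | (20 − 50), so the pair is consistent; merging gives n ≡ 272 (mod 777), where 777 = lcm(111, 21).
The solution is unique modulo lcm(111, 21) = 777.

272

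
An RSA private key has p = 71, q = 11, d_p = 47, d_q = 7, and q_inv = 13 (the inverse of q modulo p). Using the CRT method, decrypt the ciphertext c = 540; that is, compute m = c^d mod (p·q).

m₁ = c^(d_p) mod p: c ≡ 43 (mod 71), and 43^47 mod 71 = 19.
m₂ = c^(d_q) mod q: c ≡ 1 (mod 11), and 1^7 mod 11 = 1.
h = q_inv·(m₁ − m₂) mod p = 13·(19 − 1) mod 71 = 21.
m = m₂ + h·q = 1 + 21·11 = 232.

232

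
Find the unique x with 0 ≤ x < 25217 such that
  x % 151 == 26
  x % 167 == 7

17542

Combine the congruences pairwise.
From x ≡ 26 (mod 151) write x = 26 + 151t. Substituting into x ≡ 7 (mod 167) gives 151t ≡ 148 (mod 167), and since 151⁻¹ ≡ 73 (mod 167), t ≡ 116. Hence x ≡ 26 + 151·116 = 17542 (mod 25217).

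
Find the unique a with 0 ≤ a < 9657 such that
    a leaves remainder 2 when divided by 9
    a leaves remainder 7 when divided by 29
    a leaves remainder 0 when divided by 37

Combine the congruences pairwise.
From a ≡ 2 (mod 9) write a = 2 + 9t. Substituting into a ≡ 7 (mod 29) gives 9t ≡ 5 (mod 29), and since 9⁻¹ ≡ 13 (mod 29), t ≡ 7. Hence a ≡ 2 + 9·7 = 65 (mod 261).
From a ≡ 65 (mod 261) write a = 65 + 261t. Substituting into a ≡ 0 (mod 37) gives 261t ≡ 9 (mod 37), and since 2⁻¹ ≡ 19 (mod 37), t ≡ 23. Hence a ≡ 65 + 261·23 = 6068 (mod 9657).

6068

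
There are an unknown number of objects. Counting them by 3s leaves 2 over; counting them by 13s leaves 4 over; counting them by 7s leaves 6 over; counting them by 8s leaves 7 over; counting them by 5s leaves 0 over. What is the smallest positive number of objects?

From N ≡ 2 (mod 3) write N = 2 + 3t. Substituting into N ≡ 4 (mod 13) gives 3t ≡ 2 (mod 13), and since 3⁻¹ ≡ 9 (mod 13), t ≡ 5. Hence N ≡ 2 + 3·5 = 17 (mod 39).
From N ≡ 17 (mod 39) write N = 17 + 39t. Substituting into N ≡ 6 (mod 7) gives 39t ≡ 3 (mod 7), and since 4⁻¹ ≡ 2 (mod 7), t ≡ 6. Hence N ≡ 17 + 39·6 = 251 (mod 273).
From N ≡ 251 (mod 273) write N = 251 + 273t. Substituting into N ≡ 7 (mod 8) gives 273t ≡ 4 (mod 8), and since 1⁻¹ ≡ 1 (mod 8), t ≡ 4. Hence N ≡ 251 + 273·4 = 1343 (mod 2184).
From N ≡ 1343 (mod 2184) write N = 1343 + 2184t. Substituting into N ≡ 0 (mod 5) gives 2184t ≡ 2 (mod 5), and since 4⁻¹ ≡ 4 (mod 5), t ≡ 3. Hence N ≡ 1343 + 2184·3 = 7895 (mod 10920).

7895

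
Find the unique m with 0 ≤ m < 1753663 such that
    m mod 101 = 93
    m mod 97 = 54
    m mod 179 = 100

From m ≡ 93 (mod 101) write m = 93 + 101t. Substituting into m ≡ 54 (mod 97) gives 101t ≡ 58 (mod 97), and since 4⁻¹ ≡ 73 (mod 97), t ≡ 63. Hence m ≡ 93 + 101·63 = 6456 (mod 9797).
From m ≡ 6456 (mod 9797) write m = 6456 + 9797t. Substituting into m ≡ 100 (mod 179) gives 9797t ≡ 88 (mod 179), and since 131⁻¹ ≡ 41 (mod 179), t ≡ 28. Hence m ≡ 6456 + 9797·28 = 280772 (mod 1753663).

280772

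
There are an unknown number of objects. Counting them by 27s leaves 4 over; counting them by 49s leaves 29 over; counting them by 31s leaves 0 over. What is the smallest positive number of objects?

20119

The moduli are pairwise coprime; M = 27·49·31 = 41013.
M/27 = 1519; 1519 ≡ 7 (mod 27); 7·4 ≡ 1, so inverse 4.
M/49 = 837; 837 ≡ 4 (mod 49); 4·37 ≡ 1, so inverse 37.
M/31 = 1323; 1323 ≡ 21 (mod 31); 21·3 ≡ 1, so inverse 3.
N ≡ 4·1519·4 + 29·837·37 + 0·1323·3 = 922405.
922405 mod 41013 = 20119.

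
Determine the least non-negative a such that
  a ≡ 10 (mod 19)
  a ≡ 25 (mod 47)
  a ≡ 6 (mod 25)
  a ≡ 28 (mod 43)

The moduli are pairwise coprime; N = 19·47·25·43 = 959975.
N/19 = 50525; 50525 ≡ 4 (mod 19); 4·5 ≡ 1, so inverse 5.
N/47 = 20425; 20425 ≡ 27 (mod 47); 27·7 ≡ 1, so inverse 7.
N/25 = 38399; 38399 ≡ 24 (mod 25); 24·24 ≡ 1, so inverse 24.
N/43 = 22325; 22325 ≡ 8 (mod 43); 8·27 ≡ 1, so inverse 27.
a ≡ 10·50525·5 + 25·20425·7 + 6·38399·24 + 28·22325·27 = 28507781.
28507781 mod 959975 = 668506.

668506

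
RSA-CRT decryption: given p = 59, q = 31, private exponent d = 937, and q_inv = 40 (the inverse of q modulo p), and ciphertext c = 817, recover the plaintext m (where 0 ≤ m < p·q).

d_p = d mod (p−1) = 937 mod 58 = 9; d_q = d mod (q−1) = 7.
m₁ = c^(d_p) mod p: c ≡ 50 (mod 59), and 50^9 mod 59 = 2.
m₂ = c^(d_q) mod q: c ≡ 11 (mod 31), and 11^7 mod 31 = 13.
h = q_inv·(m₁ − m₂) mod p = 40·(2 − 13) mod 59 = 32.
m = m₂ + h·q = 13 + 32·31 = 1005.

1005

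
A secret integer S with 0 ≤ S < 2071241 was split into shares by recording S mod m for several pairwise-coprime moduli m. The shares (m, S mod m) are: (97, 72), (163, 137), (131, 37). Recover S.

The moduli are pairwise coprime; N = 97·163·131 = 2071241.
N/97 = 21353; 21353 ≡ 13 (mod 97); 13·15 ≡ 1, so inverse 15.
N/163 = 12707; 12707 ≡ 156 (mod 163); 156·93 ≡ 1, so inverse 93.
N/131 = 15811; 15811 ≡ 91 (mod 131); 91·36 ≡ 1, so inverse 36.
S ≡ 72·21353·15 + 137·12707·93 + 37·15811·36 = 206021379.
206021379 mod 2071241 = 968520.

968520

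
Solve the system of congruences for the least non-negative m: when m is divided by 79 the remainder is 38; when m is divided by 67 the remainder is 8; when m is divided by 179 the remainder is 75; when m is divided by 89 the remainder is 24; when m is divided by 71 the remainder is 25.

The moduli are pairwise coprime; N = 79·67·179·89·71 = 5986917593.
N/79 = 75783767; 75783767 ≡ 15 (mod 79); 15·58 ≡ 1, so inverse 58.
N/67 = 89356979; 89356979 ≡ 17 (mod 67); 17·4 ≡ 1, so inverse 4.
N/179 = 33446467; 33446467 ≡ 138 (mod 179); 138·48 ≡ 1, so inverse 48.
N/89 = 67268737; 67268737 ≡ 45 (mod 89); 45·2 ≡ 1, so inverse 2.
N/71 = 84322783; 84322783 ≡ 59 (mod 71); 59·65 ≡ 1, so inverse 65.
m ≡ 38·75783767·58 + 8·89356979·4 + 75·33446467·48 + 24·67268737·2 + 25·84322783·65 = 430547548747.
430547548747 mod 5986917593 = 5476399644.

5476399644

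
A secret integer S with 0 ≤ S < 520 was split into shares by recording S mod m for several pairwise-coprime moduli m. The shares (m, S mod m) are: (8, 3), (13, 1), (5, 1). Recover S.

131

The moduli are pairwise coprime; N = 8·13·5 = 520.
N/8 = 65; 65 ≡ 1 (mod 8), inverse 1.
N/13 = 40; 40 ≡ 1 (mod 13), inverse 1.
N/5 = 104; 104 ≡ 4 (mod 5); 4·4 ≡ 1, so inverse 4.
S ≡ 3·65·1 + 1·40·1 + 1·104·4 = 651.
651 mod 520 = 131.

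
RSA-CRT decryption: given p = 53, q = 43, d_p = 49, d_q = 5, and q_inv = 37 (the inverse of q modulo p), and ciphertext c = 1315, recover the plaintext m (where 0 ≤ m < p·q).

m₁ = c^(d_p) mod p: c ≡ 43 (mod 53), and 43^49 mod 53 = 38.
m₂ = c^(d_q) mod q: c ≡ 25 (mod 43), and 25^5 mod 43 = 24.
h = q_inv·(m₁ − m₂) mod p = 37·(38 − 24) mod 53 = 41.
m = m₂ + h·q = 24 + 41·43 = 1787.

1787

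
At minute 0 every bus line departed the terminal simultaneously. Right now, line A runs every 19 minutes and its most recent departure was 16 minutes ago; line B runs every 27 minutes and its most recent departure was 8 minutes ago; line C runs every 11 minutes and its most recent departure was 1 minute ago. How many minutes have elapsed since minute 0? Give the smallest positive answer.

1574

From t ≡ 16 (mod 19) write t = 16 + 19s. Substituting into t ≡ 8 (mod 27) gives 19s ≡ 19 (mod 27), and since 19⁻¹ ≡ 10 (mod 27), s ≡ 1. Hence t ≡ 16 + 19·1 = 35 (mod 513).
From t ≡ 35 (mod 513) write t = 35 + 513s. Substituting into t ≡ 1 (mod 11) gives 513s ≡ 10 (mod 11), and since 7⁻¹ ≡ 8 (mod 11), s ≡ 3. Hence t ≡ 35 + 513·3 = 1574 (mod 5643).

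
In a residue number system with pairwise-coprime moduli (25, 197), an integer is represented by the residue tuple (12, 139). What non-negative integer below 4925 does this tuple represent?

Combine the congruences pairwise.
From x ≡ 12 (mod 25) write x = 12 + 25t. Substituting into x ≡ 139 (mod 197) gives 25t ≡ 127 (mod 197), and since 25⁻¹ ≡ 134 (mod 197), t ≡ 76. Hence x ≡ 12 + 25·76 = 1912 (mod 4925).

1912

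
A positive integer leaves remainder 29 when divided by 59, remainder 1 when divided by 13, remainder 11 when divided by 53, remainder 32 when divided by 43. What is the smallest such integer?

Combine the congruences pairwise.
From k ≡ 29 (mod 59) write k = 29 + 59t. Substituting into k ≡ 1 (mod 13) gives 59t ≡ 11 (mod 13), and since 7⁻¹ ≡ 2 (mod 13), t ≡ 9. Hence k ≡ 29 + 59·9 = 560 (mod 767).
From k ≡ 560 (mod 767) write k = 560 + 767t. Substituting into k ≡ 11 (mod 53) gives 767t ≡ 34 (mod 53), and since 25⁻¹ ≡ 17 (mod 53), t ≡ 48. Hence k ≡ 560 + 767·48 = 37376 (mod 40651).
From k ≡ 37376 (mod 40651) write k = 37376 + 40651t. Substituting into k ≡ 32 (mod 43) gives 40651t ≡ 23 (mod 43), and since 16⁻¹ ≡ 35 (mod 43), t ≡ 31. Hence k ≡ 37376 + 40651·31 = 1297557 (mod 1747993).

1297557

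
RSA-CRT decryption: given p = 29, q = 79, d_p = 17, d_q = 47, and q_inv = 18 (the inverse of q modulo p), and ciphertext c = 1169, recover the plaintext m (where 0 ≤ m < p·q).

1135

m₁ = c^(d_p) mod p: c ≡ 9 (mod 29), and 9^17 mod 29 = 4.
m₂ = c^(d_q) mod q: c ≡ 63 (mod 79), and 63^47 mod 79 = 29.
h = q_inv·(m₁ − m₂) mod p = 18·(4 − 29) mod 29 = 14.
m = m₂ + h·q = 29 + 14·79 = 1135.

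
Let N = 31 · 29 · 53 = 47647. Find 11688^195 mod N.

Mod 31: 11688 ≡ 1; by Fermat, exponent reduces to 195 mod 30 = 15; 1^15 ≡ 1 (mod 31).
Mod 29: 11688 ≡ 1; by Fermat, exponent reduces to 195 mod 28 = 27; 1^27 ≡ 1 (mod 29).
Mod 53: 11688 ≡ 28; by Fermat, exponent reduces to 195 mod 52 = 39; 28^39 ≡ 1 (mod 53).
Combine by CRT: x ≡ 1 (mod 31), x ≡ 1 (mod 29), x ≡ 1 (mod 53) ⇒ x ≡ 1 (mod 47647).

1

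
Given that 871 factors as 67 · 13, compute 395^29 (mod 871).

408

Mod 67: 395 ≡ 60; 60^29 ≡ 6 (mod 67).
Mod 13: 395 ≡ 5; by Fermat, exponent reduces to 29 mod 12 = 5; 5^5 ≡ 5 (mod 13).
Combine by CRT: x ≡ 6 (mod 67), x ≡ 5 (mod 13) ⇒ x ≡ 408 (mod 871).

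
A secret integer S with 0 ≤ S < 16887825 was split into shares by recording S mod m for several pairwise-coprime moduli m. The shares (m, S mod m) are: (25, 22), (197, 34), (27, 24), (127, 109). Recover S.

2024997

The moduli are pairwise coprime; N = 25·197·27·127 = 16887825.
N/25 = 675513; 675513 ≡ 13 (mod 25); 13·2 ≡ 1, so inverse 2.
N/197 = 85725; 85725 ≡ 30 (mod 197); 30·46 ≡ 1, so inverse 46.
N/27 = 625475; 625475 ≡ 20 (mod 27); 20·23 ≡ 1, so inverse 23.
N/127 = 132975; 132975 ≡ 6 (mod 127); 6·106 ≡ 1, so inverse 106.
S ≡ 22·675513·2 + 34·85725·46 + 24·625475·23 + 109·132975·106 = 2045451822.
2045451822 mod 16887825 = 2024997.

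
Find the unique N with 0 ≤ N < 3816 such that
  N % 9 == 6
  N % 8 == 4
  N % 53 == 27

The moduli are pairwise coprime; M = 9·8·53 = 3816.
M/9 = 424; 424 ≡ 1 (mod 9), inverse 1.
M/8 = 477; 477 ≡ 5 (mod 8); 5·5 ≡ 1, so inverse 5.
M/53 = 72; 72 ≡ 19 (mod 53); 19·14 ≡ 1, so inverse 14.
N ≡ 6·424·1 + 4·477·5 + 27·72·14 = 39300.
39300 mod 3816 = 1140.

1140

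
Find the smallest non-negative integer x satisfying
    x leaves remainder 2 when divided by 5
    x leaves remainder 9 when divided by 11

From x ≡ 2 (mod 5) write x = 2 + 5t. Substituting into x ≡ 9 (mod 11) gives 5t ≡ 7 (mod 11), and since 5⁻¹ ≡ 9 (mod 11), t ≡ 8. Hence x ≡ 2 + 5·8 = 42 (mod 55).

42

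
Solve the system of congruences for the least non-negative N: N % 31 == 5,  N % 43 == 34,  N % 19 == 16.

19814

From N ≡ 5 (mod 31) write N = 5 + 31t. Substituting into N ≡ 34 (mod 43) gives 31t ≡ 29 (mod 43), and since 31⁻¹ ≡ 25 (mod 43), t ≡ 37. Hence N ≡ 5 + 31·37 = 1152 (mod 1333).
From N ≡ 1152 (mod 1333) write N = 1152 + 1333t. Substituting into N ≡ 16 (mod 19) gives 1333t ≡ 4 (mod 19), and since 3⁻¹ ≡ 13 (mod 19), t ≡ 14. Hence N ≡ 1152 + 1333·14 = 19814 (mod 25327).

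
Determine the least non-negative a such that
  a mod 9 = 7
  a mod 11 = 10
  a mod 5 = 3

The moduli are pairwise coprime; N = 9·11·5 = 495.
N/9 = 55; 55 ≡ 1 (mod 9), inverse 1.
N/11 = 45; 45 ≡ 1 (mod 11), inverse 1.
N/5 = 99; 99 ≡ 4 (mod 5); 4·4 ≡ 1, so inverse 4.
a ≡ 7·55·1 + 10·45·1 + 3·99·4 = 2023.
2023 mod 495 = 43.

43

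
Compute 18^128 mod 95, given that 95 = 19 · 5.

1

Mod 19: 18 ≡ 18; by Fermat, exponent reduces to 128 mod 18 = 2; 18^2 ≡ 1 (mod 19).
Mod 5: 18 ≡ 3; since 4 | 128, by Fermat 3^128 ≡ 1 (mod 5).
Combine by CRT: x ≡ 1 (mod 19), x ≡ 1 (mod 5) ⇒ x ≡ 1 (mod 95).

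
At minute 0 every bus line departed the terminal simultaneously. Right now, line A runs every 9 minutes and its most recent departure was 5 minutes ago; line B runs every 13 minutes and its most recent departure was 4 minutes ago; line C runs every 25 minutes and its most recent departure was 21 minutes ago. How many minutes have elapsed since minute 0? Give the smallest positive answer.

From t ≡ 5 (mod 9) write t = 5 + 9s. Substituting into t ≡ 4 (mod 13) gives 9s ≡ 12 (mod 13), and since 9⁻¹ ≡ 3 (mod 13), s ≡ 10. Hence t ≡ 5 + 9·10 = 95 (mod 117).
From t ≡ 95 (mod 117) write t = 95 + 117s. Substituting into t ≡ 21 (mod 25) gives 117s ≡ 1 (mod 25), and since 17⁻¹ ≡ 3 (mod 25), s ≡ 3. Hence t ≡ 95 + 117·3 = 446 (mod 2925).

446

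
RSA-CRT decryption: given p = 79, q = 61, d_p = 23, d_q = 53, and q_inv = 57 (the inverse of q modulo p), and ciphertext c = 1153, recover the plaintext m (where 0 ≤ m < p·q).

3930

m₁ = c^(d_p) mod p: c ≡ 47 (mod 79), and 47^23 mod 79 = 59.
m₂ = c^(d_q) mod q: c ≡ 55 (mod 61), and 55^53 mod 61 = 26.
h = q_inv·(m₁ − m₂) mod p = 57·(59 − 26) mod 79 = 64.
m = m₂ + h·q = 26 + 64·61 = 3930.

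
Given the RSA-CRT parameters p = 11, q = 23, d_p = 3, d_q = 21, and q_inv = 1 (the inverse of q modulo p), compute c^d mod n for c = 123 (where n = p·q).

m₁ = c^(d_p) mod p: c ≡ 2 (mod 11), and 2^3 mod 11 = 8.
m₂ = c^(d_q) mod q: c ≡ 8 (mod 23), and 8^21 mod 23 = 3.
h = q_inv·(m₁ − m₂) mod p = 1·(8 − 3) mod 11 = 5.
m = m₂ + h·q = 3 + 5·23 = 118.

118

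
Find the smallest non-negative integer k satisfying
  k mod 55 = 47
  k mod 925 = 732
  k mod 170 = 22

333732

Combine the congruences pairwise.
gcd(55, 925) = 5 and 5 | (732 − 47), so the pair is consistent; merging gives k ≡ 8132 (mod 10175), where 10175 = lcm(55, 925).
gcd(10175, 170) = 5 and 5 | (22 − 8132), so the pair is consistent; merging gives k ≡ 333732 (mod 345950), where 345950 = lcm(10175, 170).
The solution is unique modulo lcm(55, 925, 170) = 345950.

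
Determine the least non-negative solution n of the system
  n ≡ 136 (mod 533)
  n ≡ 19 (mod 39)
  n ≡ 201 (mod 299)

gcd(533, 39) = 13 and 13 | (19 − 136), so the pair is consistent; merging gives n ≡ 136 (mod 1599), where 1599 = lcm(533, 39).
gcd(1599, 299) = 13 and 13 | (201 − 136), so the pair is consistent; merging gives n ≡ 24121 (mod 36777), where 36777 = lcm(1599, 299).
The solution is unique modulo lcm(533, 39, 299) = 36777.

24121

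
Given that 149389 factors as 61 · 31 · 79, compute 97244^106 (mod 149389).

133700

Mod 61: 97244 ≡ 10; by Fermat, exponent reduces to 106 mod 60 = 46; 10^46 ≡ 49 (mod 61).
Mod 31: 97244 ≡ 28; by Fermat, exponent reduces to 106 mod 30 = 16; 28^16 ≡ 28 (mod 31).
Mod 79: 97244 ≡ 74; by Fermat, exponent reduces to 106 mod 78 = 28; 74^28 ≡ 32 (mod 79).
Combine by CRT: x ≡ 49 (mod 61), x ≡ 28 (mod 31), x ≡ 32 (mod 79) ⇒ x ≡ 133700 (mod 149389).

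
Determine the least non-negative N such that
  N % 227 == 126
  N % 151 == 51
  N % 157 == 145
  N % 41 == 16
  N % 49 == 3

The moduli are pairwise coprime; M = 227·151·157·41·49 = 10811411401.
M/227 = 47627363; 47627363 ≡ 39 (mod 227); 39·163 ≡ 1, so inverse 163.
M/151 = 71598751; 71598751 ≡ 138 (mod 151); 138·58 ≡ 1, so inverse 58.
M/157 = 68862493; 68862493 ≡ 95 (mod 157); 95·119 ≡ 1, so inverse 119.
M/41 = 263692961; 263692961 ≡ 26 (mod 41); 26·30 ≡ 1, so inverse 30.
M/49 = 220641049; 220641049 ≡ 27 (mod 49); 27·20 ≡ 1, so inverse 20.
N ≡ 126·47627363·163 + 51·71598751·58 + 145·68862493·119 + 16·263692961·30 + 3·220641049·20 = 2517993287687.
2517993287687 mod 10811411401 = 9745842655.

9745842655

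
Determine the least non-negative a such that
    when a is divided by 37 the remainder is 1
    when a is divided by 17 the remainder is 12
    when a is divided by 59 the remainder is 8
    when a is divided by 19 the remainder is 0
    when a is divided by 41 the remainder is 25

From a ≡ 1 (mod 37) write a = 1 + 37t. Substituting into a ≡ 12 (mod 17) gives 37t ≡ 11 (mod 17), and since 3⁻¹ ≡ 6 (mod 17), t ≡ 15. Hence a ≡ 1 + 37·15 = 556 (mod 629).
From a ≡ 556 (mod 629) write a = 556 + 629t. Substituting into a ≡ 8 (mod 59) gives 629t ≡ 42 (mod 59), and since 39⁻¹ ≡ 56 (mod 59), t ≡ 51. Hence a ≡ 556 + 629·51 = 32635 (mod 37111).
From a ≡ 32635 (mod 37111) write a = 32635 + 37111t. Substituting into a ≡ 0 (mod 19) gives 37111t ≡ 7 (mod 19), and since 4⁻¹ ≡ 5 (mod 19), t ≡ 16. Hence a ≡ 32635 + 37111·16 = 626411 (mod 705109).
From a ≡ 626411 (mod 705109) write a = 626411 + 705109t. Substituting into a ≡ 25 (mod 41) gives 705109t ≡ 12 (mod 41), and since 32⁻¹ ≡ 9 (mod 41), t ≡ 26. Hence a ≡ 626411 + 705109·26 = 18959245 (mod 28909469).

18959245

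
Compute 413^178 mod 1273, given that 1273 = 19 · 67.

1194

Mod 19: 413 ≡ 14; by Fermat, exponent reduces to 178 mod 18 = 16; 14^16 ≡ 16 (mod 19).
Mod 67: 413 ≡ 11; by Fermat, exponent reduces to 178 mod 66 = 46; 11^46 ≡ 55 (mod 67).
Combine by CRT: x ≡ 16 (mod 19), x ≡ 55 (mod 67) ⇒ x ≡ 1194 (mod 1273).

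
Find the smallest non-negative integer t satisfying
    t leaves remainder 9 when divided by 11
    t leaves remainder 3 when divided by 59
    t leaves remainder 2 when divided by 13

7555

From t ≡ 9 (mod 11) write t = 9 + 11s. Substituting into t ≡ 3 (mod 59) gives 11s ≡ 53 (mod 59), and since 11⁻¹ ≡ 43 (mod 59), s ≡ 37. Hence t ≡ 9 + 11·37 = 416 (mod 649).
From t ≡ 416 (mod 649) write t = 416 + 649s. Substituting into t ≡ 2 (mod 13) gives 649s ≡ 2 (mod 13), and since 12⁻¹ ≡ 12 (mod 13), s ≡ 11. Hence t ≡ 416 + 649·11 = 7555 (mod 8437).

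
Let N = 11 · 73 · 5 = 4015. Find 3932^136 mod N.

731

Mod 11: 3932 ≡ 5; by Fermat, exponent reduces to 136 mod 10 = 6; 5^6 ≡ 5 (mod 11).
Mod 73: 3932 ≡ 63; by Fermat, exponent reduces to 136 mod 72 = 64; 63^64 ≡ 1 (mod 73).
Mod 5: 3932 ≡ 2; since 4 | 136, by Fermat 2^136 ≡ 1 (mod 5).
Combine by CRT: x ≡ 5 (mod 11), x ≡ 1 (mod 73), x ≡ 1 (mod 5) ⇒ x ≡ 731 (mod 4015).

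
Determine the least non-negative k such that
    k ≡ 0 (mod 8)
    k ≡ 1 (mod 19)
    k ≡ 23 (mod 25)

The moduli are pairwise coprime; N = 8·19·25 = 3800.
N/8 = 475; 475 ≡ 3 (mod 8); 3·3 ≡ 1, so inverse 3.
N/19 = 200; 200 ≡ 10 (mod 19); 10·2 ≡ 1, so inverse 2.
N/25 = 152; 152 ≡ 2 (mod 25); 2·13 ≡ 1, so inverse 13.
k ≡ 0·475·3 + 1·200·2 + 23·152·13 = 45848.
45848 mod 3800 = 248.

248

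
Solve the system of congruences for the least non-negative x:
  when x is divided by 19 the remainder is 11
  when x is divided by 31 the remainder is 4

From x ≡ 11 (mod 19) write x = 11 + 19t. Substituting into x ≡ 4 (mod 31) gives 19t ≡ 24 (mod 31), and since 19⁻¹ ≡ 18 (mod 31), t ≡ 29. Hence x ≡ 11 + 19·29 = 562 (mod 589).

562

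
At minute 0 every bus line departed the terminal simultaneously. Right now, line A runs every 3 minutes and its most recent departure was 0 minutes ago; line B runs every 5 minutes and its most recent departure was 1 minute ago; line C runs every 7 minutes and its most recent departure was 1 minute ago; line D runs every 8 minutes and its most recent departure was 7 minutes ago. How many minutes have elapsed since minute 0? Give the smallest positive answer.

Combine the congruences pairwise.
From t ≡ 0 (mod 3) write t = 0 + 3s. Substituting into t ≡ 1 (mod 5) gives 3s ≡ 1 (mod 5), and since 3⁻¹ ≡ 2 (mod 5), s ≡ 2. Hence t ≡ 0 + 3·2 = 6 (mod 15).
From t ≡ 6 (mod 15) write t = 6 + 15s. Substituting into t ≡ 1 (mod 7) gives 15s ≡ 2 (mod 7), and since 1⁻¹ ≡ 1 (mod 7), s ≡ 2. Hence t ≡ 6 + 15·2 = 36 (mod 105).
From t ≡ 36 (mod 105) write t = 36 + 105s. Substituting into t ≡ 7 (mod 8) gives 105s ≡ 3 (mod 8), and since 1⁻¹ ≡ 1 (mod 8), s ≡ 3. Hence t ≡ 36 + 105·3 = 351 (mod 840).

351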